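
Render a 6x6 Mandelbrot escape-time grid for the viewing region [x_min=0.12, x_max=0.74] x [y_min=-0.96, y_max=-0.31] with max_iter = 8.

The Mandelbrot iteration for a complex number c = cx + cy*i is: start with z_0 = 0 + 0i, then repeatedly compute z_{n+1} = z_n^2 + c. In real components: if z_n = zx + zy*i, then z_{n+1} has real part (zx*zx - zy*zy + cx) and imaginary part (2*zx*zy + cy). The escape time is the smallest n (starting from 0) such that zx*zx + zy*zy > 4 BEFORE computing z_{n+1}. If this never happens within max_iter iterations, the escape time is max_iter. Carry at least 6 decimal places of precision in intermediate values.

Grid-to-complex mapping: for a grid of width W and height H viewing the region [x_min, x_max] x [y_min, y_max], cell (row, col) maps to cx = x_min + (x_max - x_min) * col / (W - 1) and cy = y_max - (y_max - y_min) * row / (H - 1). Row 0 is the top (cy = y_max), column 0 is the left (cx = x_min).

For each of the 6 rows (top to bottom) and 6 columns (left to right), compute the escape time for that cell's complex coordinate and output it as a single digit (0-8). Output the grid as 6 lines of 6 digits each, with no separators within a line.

(row=0, col=0): c = 0.1200 + -0.3100i → escape time 8
(row=0, col=1): c = 0.2440 + -0.3100i → escape time 8
(row=0, col=2): c = 0.3680 + -0.3100i → escape time 8
(row=0, col=3): c = 0.4920 + -0.3100i → escape time 6
(row=0, col=4): c = 0.6160 + -0.3100i → escape time 4
(row=0, col=5): c = 0.7400 + -0.3100i → escape time 3
(row=1, col=0): c = 0.1200 + -0.4400i → escape time 8
(row=1, col=1): c = 0.2440 + -0.4400i → escape time 8
(row=1, col=2): c = 0.3680 + -0.4400i → escape time 8
(row=1, col=3): c = 0.4920 + -0.4400i → escape time 5
(row=1, col=4): c = 0.6160 + -0.4400i → escape time 3
(row=1, col=5): c = 0.7400 + -0.4400i → escape time 3
(row=2, col=0): c = 0.1200 + -0.5700i → escape time 8
(row=2, col=1): c = 0.2440 + -0.5700i → escape time 8
(row=2, col=2): c = 0.3680 + -0.5700i → escape time 8
(row=2, col=3): c = 0.4920 + -0.5700i → escape time 5
(row=2, col=4): c = 0.6160 + -0.5700i → escape time 3
(row=2, col=5): c = 0.7400 + -0.5700i → escape time 3
(row=3, col=0): c = 0.1200 + -0.7000i → escape time 8
(row=3, col=1): c = 0.2440 + -0.7000i → escape time 6
(row=3, col=2): c = 0.3680 + -0.7000i → escape time 7
(row=3, col=3): c = 0.4920 + -0.7000i → escape time 4
(row=3, col=4): c = 0.6160 + -0.7000i → escape time 3
(row=3, col=5): c = 0.7400 + -0.7000i → escape time 3
(row=4, col=0): c = 0.1200 + -0.8300i → escape time 5
(row=4, col=1): c = 0.2440 + -0.8300i → escape time 5
(row=4, col=2): c = 0.3680 + -0.8300i → escape time 4
(row=4, col=3): c = 0.4920 + -0.8300i → escape time 3
(row=4, col=4): c = 0.6160 + -0.8300i → escape time 3
(row=4, col=5): c = 0.7400 + -0.8300i → escape time 2
(row=5, col=0): c = 0.1200 + -0.9600i → escape time 4
(row=5, col=1): c = 0.2440 + -0.9600i → escape time 4
(row=5, col=2): c = 0.3680 + -0.9600i → escape time 3
(row=5, col=3): c = 0.4920 + -0.9600i → escape time 3
(row=5, col=4): c = 0.6160 + -0.9600i → escape time 2
(row=5, col=5): c = 0.7400 + -0.9600i → escape time 2

Answer: 888643
888533
888533
867433
554332
443322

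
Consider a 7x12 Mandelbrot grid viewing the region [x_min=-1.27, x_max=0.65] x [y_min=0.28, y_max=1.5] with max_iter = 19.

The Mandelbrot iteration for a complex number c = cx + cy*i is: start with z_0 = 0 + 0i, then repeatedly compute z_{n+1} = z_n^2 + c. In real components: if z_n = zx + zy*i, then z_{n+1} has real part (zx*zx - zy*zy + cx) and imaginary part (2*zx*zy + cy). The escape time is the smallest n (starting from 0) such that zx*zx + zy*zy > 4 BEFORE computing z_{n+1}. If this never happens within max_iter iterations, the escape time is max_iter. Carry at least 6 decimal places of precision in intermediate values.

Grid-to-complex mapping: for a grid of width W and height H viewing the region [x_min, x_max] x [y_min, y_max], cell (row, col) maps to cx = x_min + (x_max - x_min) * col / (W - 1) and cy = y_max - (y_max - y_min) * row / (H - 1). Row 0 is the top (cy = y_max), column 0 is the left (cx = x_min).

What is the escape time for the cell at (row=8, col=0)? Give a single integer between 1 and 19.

Answer: 3

Derivation:
z_0 = 0 + 0i, c = -1.2700 + 0.6127i
Iter 1: z = -1.2700 + 0.6127i, |z|^2 = 1.9883
Iter 2: z = -0.0325 + -0.9436i, |z|^2 = 0.8914
Iter 3: z = -2.1593 + 0.6741i, |z|^2 = 5.1171
Escaped at iteration 3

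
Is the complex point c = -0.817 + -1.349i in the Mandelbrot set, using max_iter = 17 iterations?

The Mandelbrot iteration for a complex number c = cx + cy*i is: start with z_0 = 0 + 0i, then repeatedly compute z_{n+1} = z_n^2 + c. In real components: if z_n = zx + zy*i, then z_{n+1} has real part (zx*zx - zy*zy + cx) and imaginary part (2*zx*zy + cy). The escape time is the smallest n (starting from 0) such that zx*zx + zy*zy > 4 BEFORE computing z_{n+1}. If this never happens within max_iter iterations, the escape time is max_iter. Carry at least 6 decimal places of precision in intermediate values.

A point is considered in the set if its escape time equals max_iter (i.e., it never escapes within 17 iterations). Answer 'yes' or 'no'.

z_0 = 0 + 0i, c = -0.8170 + -1.3490i
Iter 1: z = -0.8170 + -1.3490i, |z|^2 = 2.4873
Iter 2: z = -1.9693 + 0.8553i, |z|^2 = 4.6097
Escaped at iteration 2

Answer: no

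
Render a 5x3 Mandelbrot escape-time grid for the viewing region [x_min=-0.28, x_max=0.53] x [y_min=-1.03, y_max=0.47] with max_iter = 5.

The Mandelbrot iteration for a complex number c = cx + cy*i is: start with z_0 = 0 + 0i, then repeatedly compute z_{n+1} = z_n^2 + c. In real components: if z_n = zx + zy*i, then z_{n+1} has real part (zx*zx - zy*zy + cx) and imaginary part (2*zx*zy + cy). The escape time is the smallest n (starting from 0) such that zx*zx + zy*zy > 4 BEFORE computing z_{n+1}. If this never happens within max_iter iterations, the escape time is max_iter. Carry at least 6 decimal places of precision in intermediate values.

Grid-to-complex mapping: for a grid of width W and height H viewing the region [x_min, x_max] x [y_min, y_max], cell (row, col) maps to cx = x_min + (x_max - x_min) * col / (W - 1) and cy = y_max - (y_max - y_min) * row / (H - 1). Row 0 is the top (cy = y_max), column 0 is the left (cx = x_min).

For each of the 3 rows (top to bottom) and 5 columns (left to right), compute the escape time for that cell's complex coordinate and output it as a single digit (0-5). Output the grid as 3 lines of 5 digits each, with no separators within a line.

Answer: 55554
55555
55432

Derivation:
(row=0, col=0): c = -0.2800 + 0.4700i → escape time 5
(row=0, col=1): c = -0.0775 + 0.4700i → escape time 5
(row=0, col=2): c = 0.1250 + 0.4700i → escape time 5
(row=0, col=3): c = 0.3275 + 0.4700i → escape time 5
(row=0, col=4): c = 0.5300 + 0.4700i → escape time 4
(row=1, col=0): c = -0.2800 + -0.2800i → escape time 5
(row=1, col=1): c = -0.0775 + -0.2800i → escape time 5
(row=1, col=2): c = 0.1250 + -0.2800i → escape time 5
(row=1, col=3): c = 0.3275 + -0.2800i → escape time 5
(row=1, col=4): c = 0.5300 + -0.2800i → escape time 5
(row=2, col=0): c = -0.2800 + -1.0300i → escape time 5
(row=2, col=1): c = -0.0775 + -1.0300i → escape time 5
(row=2, col=2): c = 0.1250 + -1.0300i → escape time 4
(row=2, col=3): c = 0.3275 + -1.0300i → escape time 3
(row=2, col=4): c = 0.5300 + -1.0300i → escape time 2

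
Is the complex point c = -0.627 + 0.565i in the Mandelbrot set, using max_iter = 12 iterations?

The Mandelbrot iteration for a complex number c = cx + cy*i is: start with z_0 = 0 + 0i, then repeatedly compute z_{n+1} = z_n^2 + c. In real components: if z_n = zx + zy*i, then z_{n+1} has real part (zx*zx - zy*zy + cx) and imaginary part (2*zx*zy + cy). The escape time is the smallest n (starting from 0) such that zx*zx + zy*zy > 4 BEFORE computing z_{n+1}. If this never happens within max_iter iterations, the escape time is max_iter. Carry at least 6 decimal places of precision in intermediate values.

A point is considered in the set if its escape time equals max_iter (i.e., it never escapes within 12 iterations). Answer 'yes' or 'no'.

Answer: no

Derivation:
z_0 = 0 + 0i, c = -0.6270 + 0.5650i
Iter 1: z = -0.6270 + 0.5650i, |z|^2 = 0.7124
Iter 2: z = -0.5531 + -0.1435i, |z|^2 = 0.3265
Iter 3: z = -0.3417 + 0.7237i, |z|^2 = 0.6406
Iter 4: z = -1.0341 + 0.0704i, |z|^2 = 1.0743
Iter 5: z = 0.4373 + 0.4194i, |z|^2 = 0.3671
Iter 6: z = -0.6116 + 0.9318i, |z|^2 = 1.2423
Iter 7: z = -1.1212 + -0.5748i, |z|^2 = 1.5875
Iter 8: z = 0.2997 + 1.8539i, |z|^2 = 3.5269
Iter 9: z = -3.9742 + 1.6763i, |z|^2 = 18.6044
Escaped at iteration 9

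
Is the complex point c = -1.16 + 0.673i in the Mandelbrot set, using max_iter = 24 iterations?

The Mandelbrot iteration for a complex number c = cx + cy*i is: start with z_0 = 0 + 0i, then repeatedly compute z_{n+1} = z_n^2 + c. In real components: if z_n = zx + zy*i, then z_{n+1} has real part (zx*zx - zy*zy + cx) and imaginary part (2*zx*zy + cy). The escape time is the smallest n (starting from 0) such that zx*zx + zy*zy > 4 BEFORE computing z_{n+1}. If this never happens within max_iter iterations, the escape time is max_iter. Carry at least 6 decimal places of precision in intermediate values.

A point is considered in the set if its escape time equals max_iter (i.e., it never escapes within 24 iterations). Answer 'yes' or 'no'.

Answer: no

Derivation:
z_0 = 0 + 0i, c = -1.1600 + 0.6730i
Iter 1: z = -1.1600 + 0.6730i, |z|^2 = 1.7985
Iter 2: z = -0.2673 + -0.8884i, |z|^2 = 0.8606
Iter 3: z = -1.8777 + 1.1480i, |z|^2 = 4.8437
Escaped at iteration 3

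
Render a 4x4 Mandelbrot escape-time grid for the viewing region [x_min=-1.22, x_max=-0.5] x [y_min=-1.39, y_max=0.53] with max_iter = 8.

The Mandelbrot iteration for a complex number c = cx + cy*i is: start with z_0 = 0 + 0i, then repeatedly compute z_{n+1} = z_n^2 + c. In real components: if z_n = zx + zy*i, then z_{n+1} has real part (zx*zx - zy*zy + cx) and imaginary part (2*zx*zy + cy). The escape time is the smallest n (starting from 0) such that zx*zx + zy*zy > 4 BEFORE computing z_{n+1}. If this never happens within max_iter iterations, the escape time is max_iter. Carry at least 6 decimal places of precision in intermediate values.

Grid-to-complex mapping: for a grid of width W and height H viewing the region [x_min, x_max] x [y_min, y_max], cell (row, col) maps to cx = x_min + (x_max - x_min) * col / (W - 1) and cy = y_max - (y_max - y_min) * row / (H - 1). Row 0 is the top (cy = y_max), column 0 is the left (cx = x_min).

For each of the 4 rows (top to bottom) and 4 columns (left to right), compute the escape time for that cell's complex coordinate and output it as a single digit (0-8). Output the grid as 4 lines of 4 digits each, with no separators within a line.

Answer: 4568
8888
3446
2222

Derivation:
(row=0, col=0): c = -1.2200 + 0.5300i → escape time 4
(row=0, col=1): c = -0.9800 + 0.5300i → escape time 5
(row=0, col=2): c = -0.7400 + 0.5300i → escape time 6
(row=0, col=3): c = -0.5000 + 0.5300i → escape time 8
(row=1, col=0): c = -1.2200 + -0.1100i → escape time 8
(row=1, col=1): c = -0.9800 + -0.1100i → escape time 8
(row=1, col=2): c = -0.7400 + -0.1100i → escape time 8
(row=1, col=3): c = -0.5000 + -0.1100i → escape time 8
(row=2, col=0): c = -1.2200 + -0.7500i → escape time 3
(row=2, col=1): c = -0.9800 + -0.7500i → escape time 4
(row=2, col=2): c = -0.7400 + -0.7500i → escape time 4
(row=2, col=3): c = -0.5000 + -0.7500i → escape time 6
(row=3, col=0): c = -1.2200 + -1.3900i → escape time 2
(row=3, col=1): c = -0.9800 + -1.3900i → escape time 2
(row=3, col=2): c = -0.7400 + -1.3900i → escape time 2
(row=3, col=3): c = -0.5000 + -1.3900i → escape time 2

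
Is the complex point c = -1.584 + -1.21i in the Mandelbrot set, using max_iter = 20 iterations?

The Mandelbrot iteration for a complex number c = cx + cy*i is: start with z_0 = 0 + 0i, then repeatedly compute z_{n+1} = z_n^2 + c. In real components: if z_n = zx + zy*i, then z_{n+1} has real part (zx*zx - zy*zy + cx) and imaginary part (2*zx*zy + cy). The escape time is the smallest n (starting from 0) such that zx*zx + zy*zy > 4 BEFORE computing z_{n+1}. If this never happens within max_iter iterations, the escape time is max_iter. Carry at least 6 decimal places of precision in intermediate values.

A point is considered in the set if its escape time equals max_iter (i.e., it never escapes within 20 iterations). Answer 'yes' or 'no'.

Answer: no

Derivation:
z_0 = 0 + 0i, c = -1.5840 + -1.2100i
Iter 1: z = -1.5840 + -1.2100i, |z|^2 = 3.9732
Iter 2: z = -0.5390 + 2.6233i, |z|^2 = 7.1722
Escaped at iteration 2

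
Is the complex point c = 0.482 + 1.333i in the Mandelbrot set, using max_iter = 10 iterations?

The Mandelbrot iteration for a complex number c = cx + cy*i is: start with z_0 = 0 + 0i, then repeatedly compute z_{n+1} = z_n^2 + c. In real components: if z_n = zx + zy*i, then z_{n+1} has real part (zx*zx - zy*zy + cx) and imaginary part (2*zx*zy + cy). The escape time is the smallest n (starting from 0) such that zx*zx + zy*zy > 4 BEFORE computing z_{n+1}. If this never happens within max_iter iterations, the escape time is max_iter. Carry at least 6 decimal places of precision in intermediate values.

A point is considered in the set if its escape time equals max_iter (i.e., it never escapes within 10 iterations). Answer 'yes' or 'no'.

z_0 = 0 + 0i, c = 0.4820 + 1.3330i
Iter 1: z = 0.4820 + 1.3330i, |z|^2 = 2.0092
Iter 2: z = -1.0626 + 2.6180i, |z|^2 = 7.9830
Escaped at iteration 2

Answer: no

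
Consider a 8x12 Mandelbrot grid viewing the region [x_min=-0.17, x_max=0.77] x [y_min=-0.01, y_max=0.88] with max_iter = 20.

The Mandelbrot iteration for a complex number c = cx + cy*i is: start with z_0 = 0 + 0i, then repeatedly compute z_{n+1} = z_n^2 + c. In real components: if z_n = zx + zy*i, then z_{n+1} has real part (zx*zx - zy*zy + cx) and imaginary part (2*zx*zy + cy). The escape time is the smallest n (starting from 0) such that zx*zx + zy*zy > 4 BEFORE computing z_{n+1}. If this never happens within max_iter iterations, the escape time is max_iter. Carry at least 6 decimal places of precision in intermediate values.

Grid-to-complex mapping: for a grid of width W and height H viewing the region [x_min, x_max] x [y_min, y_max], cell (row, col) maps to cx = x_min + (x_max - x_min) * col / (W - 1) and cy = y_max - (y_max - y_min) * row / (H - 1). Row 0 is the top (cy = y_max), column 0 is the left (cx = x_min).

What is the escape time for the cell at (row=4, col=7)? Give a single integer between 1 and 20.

Answer: 3

Derivation:
z_0 = 0 + 0i, c = 0.7700 + 0.5564i
Iter 1: z = 0.7700 + 0.5564i, |z|^2 = 0.9024
Iter 2: z = 1.0534 + 1.4132i, |z|^2 = 3.1066
Iter 3: z = -0.1175 + 3.5335i, |z|^2 = 12.4994
Escaped at iteration 3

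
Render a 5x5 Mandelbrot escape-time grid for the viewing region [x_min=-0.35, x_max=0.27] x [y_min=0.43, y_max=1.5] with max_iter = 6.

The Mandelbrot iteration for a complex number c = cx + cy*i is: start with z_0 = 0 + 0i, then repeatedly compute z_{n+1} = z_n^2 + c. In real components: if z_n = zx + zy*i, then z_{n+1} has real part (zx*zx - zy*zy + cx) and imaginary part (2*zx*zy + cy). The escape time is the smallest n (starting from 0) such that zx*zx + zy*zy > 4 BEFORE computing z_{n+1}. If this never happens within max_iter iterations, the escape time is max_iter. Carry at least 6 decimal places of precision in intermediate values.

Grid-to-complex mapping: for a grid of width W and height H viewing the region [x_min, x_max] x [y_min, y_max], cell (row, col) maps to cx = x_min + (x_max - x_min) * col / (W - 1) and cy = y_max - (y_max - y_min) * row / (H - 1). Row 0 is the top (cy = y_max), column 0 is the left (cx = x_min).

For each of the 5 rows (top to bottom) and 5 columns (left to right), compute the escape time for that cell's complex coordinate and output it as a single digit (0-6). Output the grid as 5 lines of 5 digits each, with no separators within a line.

(row=0, col=0): c = -0.3500 + 1.5000i → escape time 2
(row=0, col=1): c = -0.1950 + 1.5000i → escape time 2
(row=0, col=2): c = -0.0400 + 1.5000i → escape time 2
(row=0, col=3): c = 0.1150 + 1.5000i → escape time 2
(row=0, col=4): c = 0.2700 + 1.5000i → escape time 2
(row=1, col=0): c = -0.3500 + 1.2325i → escape time 3
(row=1, col=1): c = -0.1950 + 1.2325i → escape time 3
(row=1, col=2): c = -0.0400 + 1.2325i → escape time 3
(row=1, col=3): c = 0.1150 + 1.2325i → escape time 2
(row=1, col=4): c = 0.2700 + 1.2325i → escape time 2
(row=2, col=0): c = -0.3500 + 0.9650i → escape time 5
(row=2, col=1): c = -0.1950 + 0.9650i → escape time 6
(row=2, col=2): c = -0.0400 + 0.9650i → escape time 6
(row=2, col=3): c = 0.1150 + 0.9650i → escape time 4
(row=2, col=4): c = 0.2700 + 0.9650i → escape time 4
(row=3, col=0): c = -0.3500 + 0.6975i → escape time 6
(row=3, col=1): c = -0.1950 + 0.6975i → escape time 6
(row=3, col=2): c = -0.0400 + 0.6975i → escape time 6
(row=3, col=3): c = 0.1150 + 0.6975i → escape time 6
(row=3, col=4): c = 0.2700 + 0.6975i → escape time 6
(row=4, col=0): c = -0.3500 + 0.4300i → escape time 6
(row=4, col=1): c = -0.1950 + 0.4300i → escape time 6
(row=4, col=2): c = -0.0400 + 0.4300i → escape time 6
(row=4, col=3): c = 0.1150 + 0.4300i → escape time 6
(row=4, col=4): c = 0.2700 + 0.4300i → escape time 6

Answer: 22222
33322
56644
66666
66666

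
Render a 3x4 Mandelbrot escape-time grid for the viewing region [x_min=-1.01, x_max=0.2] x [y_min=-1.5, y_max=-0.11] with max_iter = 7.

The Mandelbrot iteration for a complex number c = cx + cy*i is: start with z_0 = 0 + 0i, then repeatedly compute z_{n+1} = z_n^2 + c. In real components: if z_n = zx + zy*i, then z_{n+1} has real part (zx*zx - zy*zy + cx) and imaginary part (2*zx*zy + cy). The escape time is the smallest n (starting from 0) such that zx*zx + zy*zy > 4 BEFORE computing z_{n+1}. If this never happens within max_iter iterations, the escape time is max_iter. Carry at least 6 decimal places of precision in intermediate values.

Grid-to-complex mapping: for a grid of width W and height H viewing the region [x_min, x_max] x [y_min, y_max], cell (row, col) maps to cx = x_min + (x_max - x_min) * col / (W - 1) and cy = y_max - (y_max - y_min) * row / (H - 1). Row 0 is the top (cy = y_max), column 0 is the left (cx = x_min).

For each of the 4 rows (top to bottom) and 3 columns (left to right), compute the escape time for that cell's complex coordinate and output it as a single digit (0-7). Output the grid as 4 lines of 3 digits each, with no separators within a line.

(row=0, col=0): c = -1.0100 + -0.1100i → escape time 7
(row=0, col=1): c = -0.4050 + -0.1100i → escape time 7
(row=0, col=2): c = 0.2000 + -0.1100i → escape time 7
(row=1, col=0): c = -1.0100 + -0.5733i → escape time 5
(row=1, col=1): c = -0.4050 + -0.5733i → escape time 7
(row=1, col=2): c = 0.2000 + -0.5733i → escape time 7
(row=2, col=0): c = -1.0100 + -1.0367i → escape time 3
(row=2, col=1): c = -0.4050 + -1.0367i → escape time 4
(row=2, col=2): c = 0.2000 + -1.0367i → escape time 4
(row=3, col=0): c = -1.0100 + -1.5000i → escape time 2
(row=3, col=1): c = -0.4050 + -1.5000i → escape time 2
(row=3, col=2): c = 0.2000 + -1.5000i → escape time 2

Answer: 777
577
344
222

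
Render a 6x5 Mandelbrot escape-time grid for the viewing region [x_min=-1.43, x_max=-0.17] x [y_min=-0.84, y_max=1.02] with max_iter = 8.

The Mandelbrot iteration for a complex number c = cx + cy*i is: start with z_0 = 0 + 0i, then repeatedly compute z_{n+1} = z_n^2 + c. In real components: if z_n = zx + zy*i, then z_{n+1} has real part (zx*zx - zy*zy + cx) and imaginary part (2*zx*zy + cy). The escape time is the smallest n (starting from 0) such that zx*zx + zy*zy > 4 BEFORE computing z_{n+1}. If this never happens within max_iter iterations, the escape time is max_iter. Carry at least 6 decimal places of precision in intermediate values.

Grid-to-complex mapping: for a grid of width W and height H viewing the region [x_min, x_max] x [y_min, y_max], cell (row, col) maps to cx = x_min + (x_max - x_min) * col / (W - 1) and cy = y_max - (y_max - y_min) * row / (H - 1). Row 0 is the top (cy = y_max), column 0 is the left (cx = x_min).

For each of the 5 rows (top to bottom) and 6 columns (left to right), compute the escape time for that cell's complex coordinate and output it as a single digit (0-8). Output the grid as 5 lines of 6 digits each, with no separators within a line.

(row=0, col=0): c = -1.4300 + 1.0200i → escape time 3
(row=0, col=1): c = -1.1780 + 1.0200i → escape time 3
(row=0, col=2): c = -0.9260 + 1.0200i → escape time 3
(row=0, col=3): c = -0.6740 + 1.0200i → escape time 3
(row=0, col=4): c = -0.4220 + 1.0200i → escape time 4
(row=0, col=5): c = -0.1700 + 1.0200i → escape time 8
(row=1, col=0): c = -1.4300 + 0.5550i → escape time 3
(row=1, col=1): c = -1.1780 + 0.5550i → escape time 4
(row=1, col=2): c = -0.9260 + 0.5550i → escape time 5
(row=1, col=3): c = -0.6740 + 0.5550i → escape time 7
(row=1, col=4): c = -0.4220 + 0.5550i → escape time 8
(row=1, col=5): c = -0.1700 + 0.5550i → escape time 8
(row=2, col=0): c = -1.4300 + 0.0900i → escape time 8
(row=2, col=1): c = -1.1780 + 0.0900i → escape time 8
(row=2, col=2): c = -0.9260 + 0.0900i → escape time 8
(row=2, col=3): c = -0.6740 + 0.0900i → escape time 8
(row=2, col=4): c = -0.4220 + 0.0900i → escape time 8
(row=2, col=5): c = -0.1700 + 0.0900i → escape time 8
(row=3, col=0): c = -1.4300 + -0.3750i → escape time 5
(row=3, col=1): c = -1.1780 + -0.3750i → escape time 7
(row=3, col=2): c = -0.9260 + -0.3750i → escape time 7
(row=3, col=3): c = -0.6740 + -0.3750i → escape time 8
(row=3, col=4): c = -0.4220 + -0.3750i → escape time 8
(row=3, col=5): c = -0.1700 + -0.3750i → escape time 8
(row=4, col=0): c = -1.4300 + -0.8400i → escape time 3
(row=4, col=1): c = -1.1780 + -0.8400i → escape time 3
(row=4, col=2): c = -0.9260 + -0.8400i → escape time 3
(row=4, col=3): c = -0.6740 + -0.8400i → escape time 4
(row=4, col=4): c = -0.4220 + -0.8400i → escape time 5
(row=4, col=5): c = -0.1700 + -0.8400i → escape time 8

Answer: 333348
345788
888888
577888
333458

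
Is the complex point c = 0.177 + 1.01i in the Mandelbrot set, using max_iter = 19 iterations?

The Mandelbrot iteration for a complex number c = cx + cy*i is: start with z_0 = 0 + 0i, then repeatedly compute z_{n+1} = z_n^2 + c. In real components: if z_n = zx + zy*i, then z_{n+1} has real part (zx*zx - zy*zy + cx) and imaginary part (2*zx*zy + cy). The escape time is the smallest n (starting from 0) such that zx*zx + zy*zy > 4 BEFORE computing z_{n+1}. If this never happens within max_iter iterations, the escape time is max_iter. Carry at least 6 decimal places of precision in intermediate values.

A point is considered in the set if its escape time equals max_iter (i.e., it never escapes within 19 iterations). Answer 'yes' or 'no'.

Answer: no

Derivation:
z_0 = 0 + 0i, c = 0.1770 + 1.0100i
Iter 1: z = 0.1770 + 1.0100i, |z|^2 = 1.0514
Iter 2: z = -0.8118 + 1.3675i, |z|^2 = 2.5291
Iter 3: z = -1.0342 + -1.2103i, |z|^2 = 2.5343
Iter 4: z = -0.2182 + 3.5133i, |z|^2 = 12.3908
Escaped at iteration 4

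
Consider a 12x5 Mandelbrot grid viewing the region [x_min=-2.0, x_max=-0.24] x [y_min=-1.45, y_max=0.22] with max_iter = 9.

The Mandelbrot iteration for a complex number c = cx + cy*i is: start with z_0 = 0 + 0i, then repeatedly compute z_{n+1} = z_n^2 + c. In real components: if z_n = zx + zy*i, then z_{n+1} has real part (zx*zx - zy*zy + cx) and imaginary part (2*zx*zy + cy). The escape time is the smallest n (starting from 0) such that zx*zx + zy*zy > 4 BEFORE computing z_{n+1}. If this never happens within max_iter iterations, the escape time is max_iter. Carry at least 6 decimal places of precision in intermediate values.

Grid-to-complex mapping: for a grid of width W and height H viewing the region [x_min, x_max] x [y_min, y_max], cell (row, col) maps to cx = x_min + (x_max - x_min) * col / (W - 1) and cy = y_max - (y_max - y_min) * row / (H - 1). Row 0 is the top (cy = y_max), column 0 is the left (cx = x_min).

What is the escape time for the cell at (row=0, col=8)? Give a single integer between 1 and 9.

z_0 = 0 + 0i, c = -0.7200 + 0.2200i
Iter 1: z = -0.7200 + 0.2200i, |z|^2 = 0.5668
Iter 2: z = -0.2500 + -0.0968i, |z|^2 = 0.0719
Iter 3: z = -0.6669 + 0.2684i, |z|^2 = 0.5168
Iter 4: z = -0.3473 + -0.1380i, |z|^2 = 0.1397
Iter 5: z = -0.6184 + 0.3158i, |z|^2 = 0.4822
Iter 6: z = -0.4373 + -0.1706i, |z|^2 = 0.2204
Iter 7: z = -0.5579 + 0.3693i, |z|^2 = 0.4476
Iter 8: z = -0.5451 + -0.1920i, |z|^2 = 0.3340

Answer: 9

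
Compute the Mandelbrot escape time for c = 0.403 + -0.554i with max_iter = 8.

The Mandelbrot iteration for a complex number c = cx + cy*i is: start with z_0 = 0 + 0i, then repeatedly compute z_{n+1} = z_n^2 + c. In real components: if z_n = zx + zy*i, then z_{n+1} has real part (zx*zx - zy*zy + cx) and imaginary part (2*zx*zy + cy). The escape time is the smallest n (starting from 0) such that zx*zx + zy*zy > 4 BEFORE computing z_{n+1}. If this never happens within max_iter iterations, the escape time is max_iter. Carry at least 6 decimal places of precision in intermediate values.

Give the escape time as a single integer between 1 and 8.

Answer: 8

Derivation:
z_0 = 0 + 0i, c = 0.4030 + -0.5540i
Iter 1: z = 0.4030 + -0.5540i, |z|^2 = 0.4693
Iter 2: z = 0.2585 + -1.0005i, |z|^2 = 1.0679
Iter 3: z = -0.5312 + -1.0713i, |z|^2 = 1.4298
Iter 4: z = -0.4624 + 0.5842i, |z|^2 = 0.5551
Iter 5: z = 0.2756 + -1.0942i, |z|^2 = 1.2732
Iter 6: z = -0.7184 + -1.1570i, |z|^2 = 1.8548
Iter 7: z = -0.4196 + 1.1084i, |z|^2 = 1.4046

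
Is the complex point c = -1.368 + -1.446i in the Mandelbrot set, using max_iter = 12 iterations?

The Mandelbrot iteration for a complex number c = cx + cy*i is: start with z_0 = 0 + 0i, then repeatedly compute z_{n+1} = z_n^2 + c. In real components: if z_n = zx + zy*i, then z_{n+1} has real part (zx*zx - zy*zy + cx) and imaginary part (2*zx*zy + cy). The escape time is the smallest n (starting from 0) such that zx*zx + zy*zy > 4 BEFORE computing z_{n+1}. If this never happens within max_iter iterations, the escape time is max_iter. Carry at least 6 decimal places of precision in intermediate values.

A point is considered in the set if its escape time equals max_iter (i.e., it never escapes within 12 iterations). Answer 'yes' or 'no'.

z_0 = 0 + 0i, c = -1.3680 + -1.4460i
Iter 1: z = -1.3680 + -1.4460i, |z|^2 = 3.9623
Iter 2: z = -1.5875 + 2.5103i, |z|^2 = 8.8215
Escaped at iteration 2

Answer: no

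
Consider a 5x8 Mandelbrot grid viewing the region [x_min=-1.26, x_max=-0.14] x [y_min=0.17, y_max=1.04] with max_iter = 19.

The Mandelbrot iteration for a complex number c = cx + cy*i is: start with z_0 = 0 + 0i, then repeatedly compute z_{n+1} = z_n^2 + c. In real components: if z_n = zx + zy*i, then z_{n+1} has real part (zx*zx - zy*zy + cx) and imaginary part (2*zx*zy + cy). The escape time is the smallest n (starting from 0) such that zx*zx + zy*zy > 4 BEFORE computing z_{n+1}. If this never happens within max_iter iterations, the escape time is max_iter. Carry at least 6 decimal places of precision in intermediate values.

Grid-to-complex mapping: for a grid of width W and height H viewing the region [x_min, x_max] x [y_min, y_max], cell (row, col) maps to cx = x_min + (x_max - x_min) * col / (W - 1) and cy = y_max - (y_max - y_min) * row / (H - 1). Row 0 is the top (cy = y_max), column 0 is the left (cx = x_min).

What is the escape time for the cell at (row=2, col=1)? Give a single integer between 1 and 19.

z_0 = 0 + 0i, c = -0.9800 + 0.7914i
Iter 1: z = -0.9800 + 0.7914i, |z|^2 = 1.5868
Iter 2: z = -0.6460 + -0.7598i, |z|^2 = 0.9945
Iter 3: z = -1.1400 + 1.7730i, |z|^2 = 4.4431
Escaped at iteration 3

Answer: 3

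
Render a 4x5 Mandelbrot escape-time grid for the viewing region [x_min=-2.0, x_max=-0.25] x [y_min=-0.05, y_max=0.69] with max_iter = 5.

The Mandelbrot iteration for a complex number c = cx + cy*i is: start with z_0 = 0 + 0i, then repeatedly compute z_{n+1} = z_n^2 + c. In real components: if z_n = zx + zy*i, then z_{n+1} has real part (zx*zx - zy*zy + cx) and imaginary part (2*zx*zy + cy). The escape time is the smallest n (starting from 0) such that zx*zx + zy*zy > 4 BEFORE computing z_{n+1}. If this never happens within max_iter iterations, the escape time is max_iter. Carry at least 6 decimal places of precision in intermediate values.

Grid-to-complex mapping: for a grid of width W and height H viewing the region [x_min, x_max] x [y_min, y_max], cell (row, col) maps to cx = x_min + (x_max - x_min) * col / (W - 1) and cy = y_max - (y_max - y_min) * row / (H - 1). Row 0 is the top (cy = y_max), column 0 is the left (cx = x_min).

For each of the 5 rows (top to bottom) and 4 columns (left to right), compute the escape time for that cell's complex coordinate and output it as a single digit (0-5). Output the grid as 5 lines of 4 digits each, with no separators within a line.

(row=0, col=0): c = -2.0000 + 0.6900i → escape time 1
(row=0, col=1): c = -1.4167 + 0.6900i → escape time 3
(row=0, col=2): c = -0.8333 + 0.6900i → escape time 4
(row=0, col=3): c = -0.2500 + 0.6900i → escape time 5
(row=1, col=0): c = -2.0000 + 0.5050i → escape time 1
(row=1, col=1): c = -1.4167 + 0.5050i → escape time 3
(row=1, col=2): c = -0.8333 + 0.5050i → escape time 5
(row=1, col=3): c = -0.2500 + 0.5050i → escape time 5
(row=2, col=0): c = -2.0000 + 0.3200i → escape time 1
(row=2, col=1): c = -1.4167 + 0.3200i → escape time 5
(row=2, col=2): c = -0.8333 + 0.3200i → escape time 5
(row=2, col=3): c = -0.2500 + 0.3200i → escape time 5
(row=3, col=0): c = -2.0000 + 0.1350i → escape time 1
(row=3, col=1): c = -1.4167 + 0.1350i → escape time 5
(row=3, col=2): c = -0.8333 + 0.1350i → escape time 5
(row=3, col=3): c = -0.2500 + 0.1350i → escape time 5
(row=4, col=0): c = -2.0000 + -0.0500i → escape time 1
(row=4, col=1): c = -1.4167 + -0.0500i → escape time 5
(row=4, col=2): c = -0.8333 + -0.0500i → escape time 5
(row=4, col=3): c = -0.2500 + -0.0500i → escape time 5

Answer: 1345
1355
1555
1555
1555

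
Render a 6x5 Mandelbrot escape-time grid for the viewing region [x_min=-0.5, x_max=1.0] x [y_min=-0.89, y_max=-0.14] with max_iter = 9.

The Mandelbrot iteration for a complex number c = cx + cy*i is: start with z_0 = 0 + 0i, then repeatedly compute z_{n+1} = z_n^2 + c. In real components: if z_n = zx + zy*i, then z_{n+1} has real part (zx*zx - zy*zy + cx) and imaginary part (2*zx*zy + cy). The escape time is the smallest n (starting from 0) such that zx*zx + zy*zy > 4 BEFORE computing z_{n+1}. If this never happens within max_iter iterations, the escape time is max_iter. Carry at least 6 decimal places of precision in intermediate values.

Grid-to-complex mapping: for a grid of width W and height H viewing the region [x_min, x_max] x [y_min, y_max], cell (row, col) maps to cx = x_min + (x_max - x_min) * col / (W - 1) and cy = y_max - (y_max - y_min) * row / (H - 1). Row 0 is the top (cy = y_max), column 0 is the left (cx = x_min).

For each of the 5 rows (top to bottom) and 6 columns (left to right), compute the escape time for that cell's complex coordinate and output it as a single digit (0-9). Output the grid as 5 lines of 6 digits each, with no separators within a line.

(row=0, col=0): c = -0.5000 + -0.1400i → escape time 9
(row=0, col=1): c = -0.2000 + -0.1400i → escape time 9
(row=0, col=2): c = 0.1000 + -0.1400i → escape time 9
(row=0, col=3): c = 0.4000 + -0.1400i → escape time 9
(row=0, col=4): c = 0.7000 + -0.1400i → escape time 3
(row=0, col=5): c = 1.0000 + -0.1400i → escape time 2
(row=1, col=0): c = -0.5000 + -0.3275i → escape time 9
(row=1, col=1): c = -0.2000 + -0.3275i → escape time 9
(row=1, col=2): c = 0.1000 + -0.3275i → escape time 9
(row=1, col=3): c = 0.4000 + -0.3275i → escape time 9
(row=1, col=4): c = 0.7000 + -0.3275i → escape time 3
(row=1, col=5): c = 1.0000 + -0.3275i → escape time 2
(row=2, col=0): c = -0.5000 + -0.5150i → escape time 9
(row=2, col=1): c = -0.2000 + -0.5150i → escape time 9
(row=2, col=2): c = 0.1000 + -0.5150i → escape time 9
(row=2, col=3): c = 0.4000 + -0.5150i → escape time 7
(row=2, col=4): c = 0.7000 + -0.5150i → escape time 3
(row=2, col=5): c = 1.0000 + -0.5150i → escape time 2
(row=3, col=0): c = -0.5000 + -0.7025i → escape time 8
(row=3, col=1): c = -0.2000 + -0.7025i → escape time 9
(row=3, col=2): c = 0.1000 + -0.7025i → escape time 8
(row=3, col=3): c = 0.4000 + -0.7025i → escape time 5
(row=3, col=4): c = 0.7000 + -0.7025i → escape time 3
(row=3, col=5): c = 1.0000 + -0.7025i → escape time 2
(row=4, col=0): c = -0.5000 + -0.8900i → escape time 4
(row=4, col=1): c = -0.2000 + -0.8900i → escape time 9
(row=4, col=2): c = 0.1000 + -0.8900i → escape time 5
(row=4, col=3): c = 0.4000 + -0.8900i → escape time 3
(row=4, col=4): c = 0.7000 + -0.8900i → escape time 2
(row=4, col=5): c = 1.0000 + -0.8900i → escape time 2

Answer: 999932
999932
999732
898532
495322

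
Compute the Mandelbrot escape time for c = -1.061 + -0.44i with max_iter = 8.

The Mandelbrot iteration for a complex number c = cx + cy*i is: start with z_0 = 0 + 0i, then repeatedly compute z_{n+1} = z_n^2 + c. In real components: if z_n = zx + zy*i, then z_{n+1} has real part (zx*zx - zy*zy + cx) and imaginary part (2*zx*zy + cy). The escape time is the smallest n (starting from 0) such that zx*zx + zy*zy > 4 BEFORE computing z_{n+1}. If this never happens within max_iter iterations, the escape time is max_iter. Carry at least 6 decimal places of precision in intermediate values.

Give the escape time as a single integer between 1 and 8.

Answer: 5

Derivation:
z_0 = 0 + 0i, c = -1.0610 + -0.4400i
Iter 1: z = -1.0610 + -0.4400i, |z|^2 = 1.3193
Iter 2: z = -0.1289 + 0.4937i, |z|^2 = 0.2603
Iter 3: z = -1.2881 + -0.5672i, |z|^2 = 1.9810
Iter 4: z = 0.2765 + 1.0214i, |z|^2 = 1.1196
Iter 5: z = -2.0278 + 0.1247i, |z|^2 = 4.1273
Escaped at iteration 5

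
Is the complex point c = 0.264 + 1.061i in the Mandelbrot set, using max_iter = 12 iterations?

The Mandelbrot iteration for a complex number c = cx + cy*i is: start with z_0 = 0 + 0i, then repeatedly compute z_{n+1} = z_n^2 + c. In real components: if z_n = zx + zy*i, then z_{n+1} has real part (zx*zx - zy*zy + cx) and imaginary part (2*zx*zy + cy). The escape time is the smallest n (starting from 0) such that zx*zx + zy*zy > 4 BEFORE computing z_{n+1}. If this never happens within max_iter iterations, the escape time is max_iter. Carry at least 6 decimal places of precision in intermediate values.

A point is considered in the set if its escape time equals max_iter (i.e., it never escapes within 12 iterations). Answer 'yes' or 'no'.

Answer: no

Derivation:
z_0 = 0 + 0i, c = 0.2640 + 1.0610i
Iter 1: z = 0.2640 + 1.0610i, |z|^2 = 1.1954
Iter 2: z = -0.7920 + 1.6212i, |z|^2 = 3.2556
Iter 3: z = -1.7370 + -1.5071i, |z|^2 = 5.2885
Escaped at iteration 3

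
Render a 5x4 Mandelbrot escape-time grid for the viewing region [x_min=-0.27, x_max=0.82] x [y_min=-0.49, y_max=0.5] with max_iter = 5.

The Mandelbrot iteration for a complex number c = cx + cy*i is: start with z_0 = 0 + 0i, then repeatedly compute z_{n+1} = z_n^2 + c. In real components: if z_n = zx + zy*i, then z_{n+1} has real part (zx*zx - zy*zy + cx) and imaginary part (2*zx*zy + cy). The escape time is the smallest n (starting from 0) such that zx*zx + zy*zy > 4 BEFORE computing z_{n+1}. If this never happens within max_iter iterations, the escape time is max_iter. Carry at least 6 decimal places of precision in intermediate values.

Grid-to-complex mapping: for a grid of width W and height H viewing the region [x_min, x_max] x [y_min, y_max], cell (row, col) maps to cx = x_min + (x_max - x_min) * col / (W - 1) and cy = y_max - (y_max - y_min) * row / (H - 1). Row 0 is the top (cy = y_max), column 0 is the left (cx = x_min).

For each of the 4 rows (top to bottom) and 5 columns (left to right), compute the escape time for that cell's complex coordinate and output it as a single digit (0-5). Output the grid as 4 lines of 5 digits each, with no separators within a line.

Answer: 55543
55543
55543
55543

Derivation:
(row=0, col=0): c = -0.2700 + 0.5000i → escape time 5
(row=0, col=1): c = 0.0025 + 0.5000i → escape time 5
(row=0, col=2): c = 0.2750 + 0.5000i → escape time 5
(row=0, col=3): c = 0.5475 + 0.5000i → escape time 4
(row=0, col=4): c = 0.8200 + 0.5000i → escape time 3
(row=1, col=0): c = -0.2700 + 0.1700i → escape time 5
(row=1, col=1): c = 0.0025 + 0.1700i → escape time 5
(row=1, col=2): c = 0.2750 + 0.1700i → escape time 5
(row=1, col=3): c = 0.5475 + 0.1700i → escape time 4
(row=1, col=4): c = 0.8200 + 0.1700i → escape time 3
(row=2, col=0): c = -0.2700 + -0.1600i → escape time 5
(row=2, col=1): c = 0.0025 + -0.1600i → escape time 5
(row=2, col=2): c = 0.2750 + -0.1600i → escape time 5
(row=2, col=3): c = 0.5475 + -0.1600i → escape time 4
(row=2, col=4): c = 0.8200 + -0.1600i → escape time 3
(row=3, col=0): c = -0.2700 + -0.4900i → escape time 5
(row=3, col=1): c = 0.0025 + -0.4900i → escape time 5
(row=3, col=2): c = 0.2750 + -0.4900i → escape time 5
(row=3, col=3): c = 0.5475 + -0.4900i → escape time 4
(row=3, col=4): c = 0.8200 + -0.4900i → escape time 3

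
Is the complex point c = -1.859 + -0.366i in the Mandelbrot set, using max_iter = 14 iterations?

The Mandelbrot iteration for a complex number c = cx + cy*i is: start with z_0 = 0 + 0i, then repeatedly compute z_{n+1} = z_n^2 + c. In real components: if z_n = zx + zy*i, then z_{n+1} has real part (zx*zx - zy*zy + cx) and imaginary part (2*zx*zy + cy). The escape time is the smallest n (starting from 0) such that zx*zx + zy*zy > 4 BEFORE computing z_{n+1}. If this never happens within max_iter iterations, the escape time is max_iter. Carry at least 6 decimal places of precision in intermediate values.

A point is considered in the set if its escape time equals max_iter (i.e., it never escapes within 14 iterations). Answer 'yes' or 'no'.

z_0 = 0 + 0i, c = -1.8590 + -0.3660i
Iter 1: z = -1.8590 + -0.3660i, |z|^2 = 3.5898
Iter 2: z = 1.4629 + 0.9948i, |z|^2 = 3.1298
Iter 3: z = -0.7085 + 2.5446i, |z|^2 = 6.9769
Escaped at iteration 3

Answer: no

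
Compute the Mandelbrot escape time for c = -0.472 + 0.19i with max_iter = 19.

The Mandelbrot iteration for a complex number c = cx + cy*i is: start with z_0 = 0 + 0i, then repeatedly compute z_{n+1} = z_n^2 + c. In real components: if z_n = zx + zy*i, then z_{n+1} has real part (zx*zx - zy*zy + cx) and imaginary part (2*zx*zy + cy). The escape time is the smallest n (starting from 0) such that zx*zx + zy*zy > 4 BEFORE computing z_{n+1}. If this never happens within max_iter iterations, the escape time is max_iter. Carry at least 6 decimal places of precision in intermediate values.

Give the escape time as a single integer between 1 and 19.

Answer: 19

Derivation:
z_0 = 0 + 0i, c = -0.4720 + 0.1900i
Iter 1: z = -0.4720 + 0.1900i, |z|^2 = 0.2589
Iter 2: z = -0.2853 + 0.0106i, |z|^2 = 0.0815
Iter 3: z = -0.3907 + 0.1839i, |z|^2 = 0.1865
Iter 4: z = -0.3532 + 0.0463i, |z|^2 = 0.1269
Iter 5: z = -0.3494 + 0.1573i, |z|^2 = 0.1468
Iter 6: z = -0.3747 + 0.0801i, |z|^2 = 0.1468
Iter 7: z = -0.3380 + 0.1300i, |z|^2 = 0.1312
Iter 8: z = -0.3746 + 0.1021i, |z|^2 = 0.1508
Iter 9: z = -0.3421 + 0.1135i, |z|^2 = 0.1299
Iter 10: z = -0.3679 + 0.1124i, |z|^2 = 0.1479
Iter 11: z = -0.3493 + 0.1073i, |z|^2 = 0.1335
Iter 12: z = -0.3615 + 0.1150i, |z|^2 = 0.1439
Iter 13: z = -0.3545 + 0.1068i, |z|^2 = 0.1371
Iter 14: z = -0.3577 + 0.1142i, |z|^2 = 0.1410
Iter 15: z = -0.3571 + 0.1083i, |z|^2 = 0.1392
Iter 16: z = -0.3562 + 0.1127i, |z|^2 = 0.1396
Iter 17: z = -0.3578 + 0.1097i, |z|^2 = 0.1401
Iter 18: z = -0.3560 + 0.1115i, |z|^2 = 0.1392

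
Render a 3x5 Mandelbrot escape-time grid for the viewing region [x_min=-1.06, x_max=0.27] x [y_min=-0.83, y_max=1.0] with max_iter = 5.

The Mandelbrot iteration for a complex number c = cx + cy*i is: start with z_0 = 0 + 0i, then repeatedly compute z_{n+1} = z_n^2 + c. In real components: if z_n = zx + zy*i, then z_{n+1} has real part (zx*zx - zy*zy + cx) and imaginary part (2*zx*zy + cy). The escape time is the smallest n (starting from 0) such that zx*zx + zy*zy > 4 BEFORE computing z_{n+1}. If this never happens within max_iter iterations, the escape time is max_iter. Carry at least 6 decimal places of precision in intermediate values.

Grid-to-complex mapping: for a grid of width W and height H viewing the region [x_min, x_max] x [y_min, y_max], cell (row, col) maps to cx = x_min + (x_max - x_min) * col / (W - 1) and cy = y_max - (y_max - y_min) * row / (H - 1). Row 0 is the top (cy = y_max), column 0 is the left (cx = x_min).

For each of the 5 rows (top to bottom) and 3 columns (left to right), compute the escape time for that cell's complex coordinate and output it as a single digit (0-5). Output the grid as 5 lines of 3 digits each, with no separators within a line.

Answer: 344
555
555
555
354

Derivation:
(row=0, col=0): c = -1.0600 + 1.0000i → escape time 3
(row=0, col=1): c = -0.3950 + 1.0000i → escape time 4
(row=0, col=2): c = 0.2700 + 1.0000i → escape time 4
(row=1, col=0): c = -1.0600 + 0.5425i → escape time 5
(row=1, col=1): c = -0.3950 + 0.5425i → escape time 5
(row=1, col=2): c = 0.2700 + 0.5425i → escape time 5
(row=2, col=0): c = -1.0600 + 0.0850i → escape time 5
(row=2, col=1): c = -0.3950 + 0.0850i → escape time 5
(row=2, col=2): c = 0.2700 + 0.0850i → escape time 5
(row=3, col=0): c = -1.0600 + -0.3725i → escape time 5
(row=3, col=1): c = -0.3950 + -0.3725i → escape time 5
(row=3, col=2): c = 0.2700 + -0.3725i → escape time 5
(row=4, col=0): c = -1.0600 + -0.8300i → escape time 3
(row=4, col=1): c = -0.3950 + -0.8300i → escape time 5
(row=4, col=2): c = 0.2700 + -0.8300i → escape time 4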